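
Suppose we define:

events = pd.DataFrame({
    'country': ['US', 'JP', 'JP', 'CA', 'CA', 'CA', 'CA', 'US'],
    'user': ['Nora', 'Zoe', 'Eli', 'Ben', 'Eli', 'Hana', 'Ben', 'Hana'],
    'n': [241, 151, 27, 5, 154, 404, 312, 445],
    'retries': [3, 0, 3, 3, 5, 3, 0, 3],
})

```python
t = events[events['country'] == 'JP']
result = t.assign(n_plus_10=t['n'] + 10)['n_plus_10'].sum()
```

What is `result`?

filter rows where country == 'JP':
  country user    n  retries
1      JP  Zoe  151        0
2      JP  Eli   27        3
add column n_plus_10 = t['n'] + 10:
  country user    n  retries  n_plus_10
1      JP  Zoe  151        0        161
2      JP  Eli   27        3         37
Hence 198.

198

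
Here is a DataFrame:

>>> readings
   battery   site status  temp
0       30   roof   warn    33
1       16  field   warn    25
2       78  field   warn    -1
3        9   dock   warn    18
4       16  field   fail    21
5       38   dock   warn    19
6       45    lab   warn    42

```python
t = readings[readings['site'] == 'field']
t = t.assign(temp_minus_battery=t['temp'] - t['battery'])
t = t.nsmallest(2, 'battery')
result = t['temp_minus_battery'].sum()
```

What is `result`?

14

filter rows where site == 'field':
   battery   site status  temp
1       16  field   warn    25
2       78  field   warn    -1
4       16  field   fail    21
add column temp_minus_battery = t['temp'] - t['battery']:
   battery   site status  temp  temp_minus_battery
1       16  field   warn    25                   9
2       78  field   warn    -1                 -79
4       16  field   fail    21                   5
take 2 rows with smallest battery:
   battery   site status  temp  temp_minus_battery
1       16  field   warn    25                   9
4       16  field   fail    21                   5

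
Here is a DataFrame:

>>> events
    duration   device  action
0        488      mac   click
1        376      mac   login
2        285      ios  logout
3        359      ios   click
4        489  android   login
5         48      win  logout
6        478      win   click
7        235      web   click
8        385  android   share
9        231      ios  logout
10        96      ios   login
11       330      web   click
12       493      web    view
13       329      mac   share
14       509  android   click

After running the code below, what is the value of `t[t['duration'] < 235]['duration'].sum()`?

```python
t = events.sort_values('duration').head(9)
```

sort by duration:
    duration   device  action
5         48      win  logout
10        96      ios   login
9        231      ios  logout
7        235      web   click
2        285      ios  logout
13       329      mac   share
11       330      web   click
3        359      ios   click
1        376      mac   login
8        385  android   share
6        478      win   click
0        488      mac   click
4        489  android   login
12       493      web    view
14       509  android   click
take first 9 rows:
    duration device  action
5         48    win  logout
10        96    ios   login
9        231    ios  logout
7        235    web   click
2        285    ios  logout
13       329    mac   share
11       330    web   click
3        359    ios   click
1        376    mac   login
filter rows where duration < 235:
    duration device  action
5         48    win  logout
10        96    ios   login
9        231    ios  logout
Taking the sum of column 'duration' gives 375.

375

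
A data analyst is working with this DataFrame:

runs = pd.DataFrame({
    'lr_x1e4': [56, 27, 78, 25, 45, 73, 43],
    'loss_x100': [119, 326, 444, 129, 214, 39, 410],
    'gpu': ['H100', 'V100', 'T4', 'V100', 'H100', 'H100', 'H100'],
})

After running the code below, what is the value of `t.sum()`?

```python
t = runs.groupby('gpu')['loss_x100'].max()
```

1180

group by gpu, max of loss_x100:
gpu
H100    410
T4      444
V100    326
Name: loss_x100, dtype: int64
Reading off the sum of the resulting series, we get 1180.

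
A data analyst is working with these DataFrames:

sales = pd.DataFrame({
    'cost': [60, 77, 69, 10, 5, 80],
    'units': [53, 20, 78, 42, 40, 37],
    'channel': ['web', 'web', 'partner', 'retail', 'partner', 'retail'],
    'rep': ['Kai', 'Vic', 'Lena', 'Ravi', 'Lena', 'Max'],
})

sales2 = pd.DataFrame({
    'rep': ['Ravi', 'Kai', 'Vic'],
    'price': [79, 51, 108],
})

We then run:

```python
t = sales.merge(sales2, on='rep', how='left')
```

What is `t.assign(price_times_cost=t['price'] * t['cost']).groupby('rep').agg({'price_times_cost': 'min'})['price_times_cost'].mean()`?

4055.33333333

merge on 'rep' (how='left') → 6 rows:
   cost  units  channel   rep  price
0    60     53      web   Kai   51.0
1    77     20      web   Vic  108.0
2    69     78  partner  Lena    NaN
3    10     42   retail  Ravi   79.0
4     5     40  partner  Lena    NaN
5    80     37   retail   Max    NaN
add column price_times_cost = t['price'] * t['cost']:
   cost  units  channel   rep  price  price_times_cost
0    60     53      web   Kai   51.0            3060.0
1    77     20      web   Vic  108.0            8316.0
2    69     78  partner  Lena    NaN               NaN
3    10     42   retail  Ravi   79.0             790.0
4     5     40  partner  Lena    NaN               NaN
5    80     37   retail   Max    NaN               NaN
group by rep, min of price_times_cost:
      price_times_cost
rep                   
Kai             3060.0
Lena               NaN
Max                NaN
Ravi             790.0
Vic             8316.0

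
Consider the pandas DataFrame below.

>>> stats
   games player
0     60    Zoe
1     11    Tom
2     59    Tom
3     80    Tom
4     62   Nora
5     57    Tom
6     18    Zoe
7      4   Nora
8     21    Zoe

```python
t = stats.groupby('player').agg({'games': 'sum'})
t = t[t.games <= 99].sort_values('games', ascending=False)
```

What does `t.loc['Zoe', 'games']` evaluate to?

group by player, sum of games:
        games
player       
Nora       66
Tom       207
Zoe        99
filter rows where games <= 99:
        games
player       
Nora       66
Zoe        99
sort by games descending:
        games
player       
Zoe        99
Nora       66
Taking the value at row 'Zoe', column 'games' gives 99.

99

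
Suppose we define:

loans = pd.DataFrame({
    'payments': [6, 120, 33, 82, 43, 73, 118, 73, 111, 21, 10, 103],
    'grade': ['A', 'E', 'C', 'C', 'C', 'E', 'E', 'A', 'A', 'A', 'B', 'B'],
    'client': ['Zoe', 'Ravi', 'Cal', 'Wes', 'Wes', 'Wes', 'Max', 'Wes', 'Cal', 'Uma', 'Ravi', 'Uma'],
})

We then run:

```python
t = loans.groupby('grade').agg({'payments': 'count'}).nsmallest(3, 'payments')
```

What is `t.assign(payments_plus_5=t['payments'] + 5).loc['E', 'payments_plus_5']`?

group by grade, count of payments:
       payments
grade          
A             4
B             2
C             3
E             3
take 3 rows with smallest payments:
       payments
grade          
B             2
C             3
E             3
add column payments_plus_5 = t['payments'] + 5:
       payments  payments_plus_5
grade                           
B             2                7
C             3                8
E             3                8
Hence 8.

8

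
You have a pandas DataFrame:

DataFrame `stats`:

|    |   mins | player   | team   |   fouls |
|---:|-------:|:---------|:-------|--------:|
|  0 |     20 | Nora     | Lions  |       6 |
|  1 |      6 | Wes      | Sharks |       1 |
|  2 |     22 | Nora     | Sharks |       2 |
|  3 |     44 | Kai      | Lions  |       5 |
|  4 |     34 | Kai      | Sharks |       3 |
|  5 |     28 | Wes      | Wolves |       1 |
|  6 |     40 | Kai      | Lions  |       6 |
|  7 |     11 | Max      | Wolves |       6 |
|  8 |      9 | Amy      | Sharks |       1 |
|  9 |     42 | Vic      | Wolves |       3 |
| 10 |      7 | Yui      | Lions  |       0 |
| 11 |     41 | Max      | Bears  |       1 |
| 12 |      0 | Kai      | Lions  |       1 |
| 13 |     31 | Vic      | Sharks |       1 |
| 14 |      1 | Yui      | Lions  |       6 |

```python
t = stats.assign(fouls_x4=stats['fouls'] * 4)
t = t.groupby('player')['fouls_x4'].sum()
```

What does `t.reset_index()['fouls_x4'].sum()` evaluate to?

add column fouls_x4 = stats['fouls'] * 4:
    mins player    team  fouls  fouls_x4
0     20   Nora   Lions      6        24
1      6    Wes  Sharks      1         4
2     22   Nora  Sharks      2         8
3     44    Kai   Lions      5        20
4     34    Kai  Sharks      3        12
5     28    Wes  Wolves      1         4
6     40    Kai   Lions      6        24
7     11    Max  Wolves      6        24
8      9    Amy  Sharks      1         4
9     42    Vic  Wolves      3        12
10     7    Yui   Lions      0         0
11    41    Max   Bears      1         4
12     0    Kai   Lions      1         4
13    31    Vic  Sharks      1         4
14     1    Yui   Lions      6        24
group by player, sum of fouls_x4:
player
Amy      4
Kai     60
Max     28
Nora    32
Vic     16
Wes      8
Yui     24
Name: fouls_x4, dtype: int64
reset_index():
  player  fouls_x4
0    Amy         4
1    Kai        60
2    Max        28
3   Nora        32
4    Vic        16
5    Wes         8
6    Yui        24
The sum of column 'fouls_x4' is 172.

172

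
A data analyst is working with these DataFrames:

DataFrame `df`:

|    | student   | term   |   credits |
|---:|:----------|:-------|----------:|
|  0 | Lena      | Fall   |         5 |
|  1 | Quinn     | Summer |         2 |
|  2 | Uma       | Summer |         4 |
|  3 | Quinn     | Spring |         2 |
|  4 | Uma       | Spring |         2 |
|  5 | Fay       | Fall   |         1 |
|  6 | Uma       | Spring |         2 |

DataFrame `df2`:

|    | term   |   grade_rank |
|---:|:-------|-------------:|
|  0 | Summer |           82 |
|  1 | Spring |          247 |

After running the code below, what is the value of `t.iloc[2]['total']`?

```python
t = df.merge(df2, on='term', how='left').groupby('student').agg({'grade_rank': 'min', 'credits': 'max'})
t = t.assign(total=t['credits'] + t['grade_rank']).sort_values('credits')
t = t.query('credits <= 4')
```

86.0

merge on 'term' (how='left') → 7 rows:
  student    term  credits  grade_rank
0    Lena    Fall        5         NaN
1   Quinn  Summer        2        82.0
2     Uma  Summer        4        82.0
3   Quinn  Spring        2       247.0
4     Uma  Spring        2       247.0
5     Fay    Fall        1         NaN
6     Uma  Spring        2       247.0
group by student: min(grade_rank), max(credits):
         grade_rank  credits
student                     
Fay             NaN        1
Lena            NaN        5
Quinn          82.0        2
Uma            82.0        4
add column total = t['credits'] + t['grade_rank']:
         grade_rank  credits  total
student                            
Fay             NaN        1    NaN
Lena            NaN        5    NaN
Quinn          82.0        2   84.0
Uma            82.0        4   86.0
sort by credits:
         grade_rank  credits  total
student                            
Fay             NaN        1    NaN
Quinn          82.0        2   84.0
Uma            82.0        4   86.0
Lena            NaN        5    NaN
filter rows where credits <= 4:
         grade_rank  credits  total
student                            
Fay             NaN        1    NaN
Quinn          82.0        2   84.0
Uma            82.0        4   86.0
So iloc[2]['total'] = 86.0.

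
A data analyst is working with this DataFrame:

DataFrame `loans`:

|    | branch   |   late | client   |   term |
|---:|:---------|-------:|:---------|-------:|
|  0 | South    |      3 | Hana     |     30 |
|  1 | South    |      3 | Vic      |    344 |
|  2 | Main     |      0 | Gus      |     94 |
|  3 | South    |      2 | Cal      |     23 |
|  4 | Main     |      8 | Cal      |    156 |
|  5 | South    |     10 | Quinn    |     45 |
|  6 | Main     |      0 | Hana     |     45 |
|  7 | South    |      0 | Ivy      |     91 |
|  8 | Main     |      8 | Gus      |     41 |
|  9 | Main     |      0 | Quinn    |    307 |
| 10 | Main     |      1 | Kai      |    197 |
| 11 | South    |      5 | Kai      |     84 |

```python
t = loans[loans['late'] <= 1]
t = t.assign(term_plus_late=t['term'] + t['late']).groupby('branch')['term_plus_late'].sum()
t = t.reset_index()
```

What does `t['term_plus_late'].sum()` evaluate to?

filter rows where late <= 1:
   branch  late client  term
2    Main     0    Gus    94
6    Main     0   Hana    45
7   South     0    Ivy    91
9    Main     0  Quinn   307
10   Main     1    Kai   197
add column term_plus_late = t['term'] + t['late']:
   branch  late client  term  term_plus_late
2    Main     0    Gus    94              94
6    Main     0   Hana    45              45
7   South     0    Ivy    91              91
9    Main     0  Quinn   307             307
10   Main     1    Kai   197             198
group by branch, sum of term_plus_late:
branch
Main     644
South     91
Name: term_plus_late, dtype: int64
reset_index():
  branch  term_plus_late
0   Main             644
1  South              91
Taking the sum of column 'term_plus_late' gives 735.

735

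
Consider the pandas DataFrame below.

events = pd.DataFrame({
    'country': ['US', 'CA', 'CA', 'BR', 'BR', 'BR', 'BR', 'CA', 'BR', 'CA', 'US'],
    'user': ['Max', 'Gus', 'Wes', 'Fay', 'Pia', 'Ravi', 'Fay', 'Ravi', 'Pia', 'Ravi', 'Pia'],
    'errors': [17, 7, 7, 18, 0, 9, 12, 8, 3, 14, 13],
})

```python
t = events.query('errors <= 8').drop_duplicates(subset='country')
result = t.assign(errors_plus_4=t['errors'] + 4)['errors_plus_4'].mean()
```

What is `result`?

filter rows where errors <= 8:
  country  user  errors
1      CA   Gus       7
2      CA   Wes       7
4      BR   Pia       0
7      CA  Ravi       8
8      BR   Pia       3
drop duplicate country (keep=first):
  country user  errors
1      CA  Gus       7
4      BR  Pia       0
add column errors_plus_4 = t['errors'] + 4:
  country user  errors  errors_plus_4
1      CA  Gus       7             11
4      BR  Pia       0              4

7.5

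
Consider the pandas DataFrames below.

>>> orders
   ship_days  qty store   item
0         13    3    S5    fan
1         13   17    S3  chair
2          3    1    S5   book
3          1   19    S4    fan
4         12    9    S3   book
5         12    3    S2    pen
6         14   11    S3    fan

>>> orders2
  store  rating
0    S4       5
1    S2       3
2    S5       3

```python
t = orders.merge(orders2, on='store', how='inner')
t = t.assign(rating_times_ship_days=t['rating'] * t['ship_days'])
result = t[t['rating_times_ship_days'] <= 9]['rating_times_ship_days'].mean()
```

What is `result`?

merge on 'store' (how='inner') → 4 rows:
   ship_days  qty store  item  rating
0         13    3    S5   fan       3
1          3    1    S5  book       3
2          1   19    S4   fan       5
3         12    3    S2   pen       3
add column rating_times_ship_days = t['rating'] * t['ship_days']:
   ship_days  qty store  item  rating  rating_times_ship_days
0         13    3    S5   fan       3                      39
1          3    1    S5  book       3                       9
2          1   19    S4   fan       5                       5
3         12    3    S2   pen       3                      36
filter rows where rating_times_ship_days <= 9:
   ship_days  qty store  item  rating  rating_times_ship_days
1          3    1    S5  book       3                       9
2          1   19    S4   fan       5                       5
The mean of column 'rating_times_ship_days' is 7.0.

7.0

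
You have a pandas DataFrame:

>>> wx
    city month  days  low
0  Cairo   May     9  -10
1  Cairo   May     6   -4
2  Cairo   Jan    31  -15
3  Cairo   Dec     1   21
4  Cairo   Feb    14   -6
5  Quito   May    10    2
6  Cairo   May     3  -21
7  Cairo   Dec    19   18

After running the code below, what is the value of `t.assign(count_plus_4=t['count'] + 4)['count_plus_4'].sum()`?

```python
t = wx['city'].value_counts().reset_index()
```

value_counts of city:
city
Cairo    7
Quito    1
Name: count, dtype: int64
reset_index():
    city  count
0  Cairo      7
1  Quito      1
add column count_plus_4 = t['count'] + 4:
    city  count  count_plus_4
0  Cairo      7            11
1  Quito      1             5

16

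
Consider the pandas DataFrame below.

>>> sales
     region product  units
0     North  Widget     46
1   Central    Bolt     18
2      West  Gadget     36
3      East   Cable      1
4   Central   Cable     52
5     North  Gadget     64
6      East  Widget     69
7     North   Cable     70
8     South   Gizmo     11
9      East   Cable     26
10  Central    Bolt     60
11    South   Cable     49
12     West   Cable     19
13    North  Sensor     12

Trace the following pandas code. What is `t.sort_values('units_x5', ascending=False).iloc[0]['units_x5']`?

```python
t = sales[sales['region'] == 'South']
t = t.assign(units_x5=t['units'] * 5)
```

245

filter rows where region == 'South':
   region product  units
8   South   Gizmo     11
11  South   Cable     49
add column units_x5 = t['units'] * 5:
   region product  units  units_x5
8   South   Gizmo     11        55
11  South   Cable     49       245
sort by units_x5 descending:
   region product  units  units_x5
11  South   Cable     49       245
8   South   Gizmo     11        55
Finally, value at position 0, column 'units_x5' = 245.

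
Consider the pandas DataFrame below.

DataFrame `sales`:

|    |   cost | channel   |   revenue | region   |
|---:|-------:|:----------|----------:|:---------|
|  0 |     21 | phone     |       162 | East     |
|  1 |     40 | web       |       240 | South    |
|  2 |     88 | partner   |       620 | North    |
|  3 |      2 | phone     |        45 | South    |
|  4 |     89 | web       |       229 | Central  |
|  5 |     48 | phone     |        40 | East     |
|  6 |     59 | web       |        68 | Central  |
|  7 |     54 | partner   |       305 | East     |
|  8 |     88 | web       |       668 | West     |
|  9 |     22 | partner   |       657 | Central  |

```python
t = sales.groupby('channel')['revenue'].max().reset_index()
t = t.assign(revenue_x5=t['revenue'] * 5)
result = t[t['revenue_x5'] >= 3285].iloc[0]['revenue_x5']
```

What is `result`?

group by channel, max of revenue:
channel
partner    657
phone      162
web        668
Name: revenue, dtype: int64
reset_index():
   channel  revenue
0  partner      657
1    phone      162
2      web      668
add column revenue_x5 = t['revenue'] * 5:
   channel  revenue  revenue_x5
0  partner      657        3285
1    phone      162         810
2      web      668        3340
filter rows where revenue_x5 >= 3285:
   channel  revenue  revenue_x5
0  partner      657        3285
2      web      668        3340
Then the value at position 0, column 'revenue_x5': 3285

3285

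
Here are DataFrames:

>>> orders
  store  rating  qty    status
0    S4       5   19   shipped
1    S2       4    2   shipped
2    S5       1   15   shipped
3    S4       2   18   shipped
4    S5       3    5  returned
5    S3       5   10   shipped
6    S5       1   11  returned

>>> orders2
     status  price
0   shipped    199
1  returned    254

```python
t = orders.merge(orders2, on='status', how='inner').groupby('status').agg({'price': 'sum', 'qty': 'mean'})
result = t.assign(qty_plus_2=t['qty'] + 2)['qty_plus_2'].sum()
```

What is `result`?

24.8

merge on 'status' (how='inner') → 7 rows:
  store  rating  qty    status  price
0    S4       5   19   shipped    199
1    S2       4    2   shipped    199
2    S5       1   15   shipped    199
3    S4       2   18   shipped    199
4    S5       3    5  returned    254
5    S3       5   10   shipped    199
6    S5       1   11  returned    254
group by status: sum(price), mean(qty):
          price   qty
status               
returned    508   8.0
shipped     995  12.8
add column qty_plus_2 = t['qty'] + 2:
          price   qty  qty_plus_2
status                           
returned    508   8.0        10.0
shipped     995  12.8        14.8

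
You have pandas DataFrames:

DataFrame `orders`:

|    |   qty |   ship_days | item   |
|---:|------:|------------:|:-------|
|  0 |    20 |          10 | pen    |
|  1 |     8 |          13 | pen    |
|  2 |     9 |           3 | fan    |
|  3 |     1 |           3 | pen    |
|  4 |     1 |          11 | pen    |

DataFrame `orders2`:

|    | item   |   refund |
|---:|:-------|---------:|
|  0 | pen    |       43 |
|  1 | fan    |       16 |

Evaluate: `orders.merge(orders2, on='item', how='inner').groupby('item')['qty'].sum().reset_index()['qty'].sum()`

39

merge on 'item' (how='inner') → 5 rows:
   qty  ship_days item  refund
0   20         10  pen      43
1    8         13  pen      43
2    9          3  fan      16
3    1          3  pen      43
4    1         11  pen      43
group by item, sum of qty:
item
fan     9
pen    30
Name: qty, dtype: int64
reset_index():
  item  qty
0  fan    9
1  pen   30
Then the sum of column 'qty': 39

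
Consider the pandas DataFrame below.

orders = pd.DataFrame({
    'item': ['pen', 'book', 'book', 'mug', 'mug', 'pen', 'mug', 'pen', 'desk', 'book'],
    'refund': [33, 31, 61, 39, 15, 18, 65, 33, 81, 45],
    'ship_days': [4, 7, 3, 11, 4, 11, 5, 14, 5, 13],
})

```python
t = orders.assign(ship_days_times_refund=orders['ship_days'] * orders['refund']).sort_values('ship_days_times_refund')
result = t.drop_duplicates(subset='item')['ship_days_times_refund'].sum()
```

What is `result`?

780

add column ship_days_times_refund = orders['ship_days'] * orders['refund']:
   item  refund  ship_days  ship_days_times_refund
0   pen      33          4                     132
1  book      31          7                     217
2  book      61          3                     183
3   mug      39         11                     429
4   mug      15          4                      60
5   pen      18         11                     198
6   mug      65          5                     325
7   pen      33         14                     462
8  desk      81          5                     405
9  book      45         13                     585
sort by ship_days_times_refund:
   item  refund  ship_days  ship_days_times_refund
4   mug      15          4                      60
0   pen      33          4                     132
2  book      61          3                     183
5   pen      18         11                     198
1  book      31          7                     217
6   mug      65          5                     325
8  desk      81          5                     405
3   mug      39         11                     429
7   pen      33         14                     462
9  book      45         13                     585
drop duplicate item (keep=first):
   item  refund  ship_days  ship_days_times_refund
4   mug      15          4                      60
0   pen      33          4                     132
2  book      61          3                     183
8  desk      81          5                     405
So sum() = 780.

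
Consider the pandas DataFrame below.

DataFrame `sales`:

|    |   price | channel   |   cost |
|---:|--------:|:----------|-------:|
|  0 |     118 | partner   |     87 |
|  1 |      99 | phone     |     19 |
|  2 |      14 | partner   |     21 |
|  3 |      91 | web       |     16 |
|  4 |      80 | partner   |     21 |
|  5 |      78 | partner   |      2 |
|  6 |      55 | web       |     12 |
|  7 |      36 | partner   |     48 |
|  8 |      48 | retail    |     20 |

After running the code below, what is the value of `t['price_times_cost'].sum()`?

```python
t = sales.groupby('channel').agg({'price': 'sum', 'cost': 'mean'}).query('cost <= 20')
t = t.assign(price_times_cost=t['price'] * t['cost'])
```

4885.0

group by channel: sum(price), mean(cost):
         price  cost
channel             
partner    326  35.8
phone       99  19.0
retail      48  20.0
web        146  14.0
filter rows where cost <= 20:
         price  cost
channel             
phone       99  19.0
retail      48  20.0
web        146  14.0
add column price_times_cost = t['price'] * t['cost']:
         price  cost  price_times_cost
channel                               
phone       99  19.0            1881.0
retail      48  20.0             960.0
web        146  14.0            2044.0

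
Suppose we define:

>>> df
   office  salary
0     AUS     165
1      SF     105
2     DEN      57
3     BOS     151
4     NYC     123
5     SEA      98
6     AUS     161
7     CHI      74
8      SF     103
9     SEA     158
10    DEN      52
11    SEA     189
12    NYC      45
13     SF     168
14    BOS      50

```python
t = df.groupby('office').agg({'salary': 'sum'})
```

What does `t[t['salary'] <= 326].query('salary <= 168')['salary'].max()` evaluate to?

168

group by office, sum of salary:
        salary
office        
AUS        326
BOS        201
CHI         74
DEN        109
NYC        168
SEA        445
SF         376
filter rows where salary <= 326:
        salary
office        
AUS        326
BOS        201
CHI         74
DEN        109
NYC        168
filter rows where salary <= 168:
        salary
office        
CHI         74
DEN        109
NYC        168
Finally, max of column 'salary' = 168.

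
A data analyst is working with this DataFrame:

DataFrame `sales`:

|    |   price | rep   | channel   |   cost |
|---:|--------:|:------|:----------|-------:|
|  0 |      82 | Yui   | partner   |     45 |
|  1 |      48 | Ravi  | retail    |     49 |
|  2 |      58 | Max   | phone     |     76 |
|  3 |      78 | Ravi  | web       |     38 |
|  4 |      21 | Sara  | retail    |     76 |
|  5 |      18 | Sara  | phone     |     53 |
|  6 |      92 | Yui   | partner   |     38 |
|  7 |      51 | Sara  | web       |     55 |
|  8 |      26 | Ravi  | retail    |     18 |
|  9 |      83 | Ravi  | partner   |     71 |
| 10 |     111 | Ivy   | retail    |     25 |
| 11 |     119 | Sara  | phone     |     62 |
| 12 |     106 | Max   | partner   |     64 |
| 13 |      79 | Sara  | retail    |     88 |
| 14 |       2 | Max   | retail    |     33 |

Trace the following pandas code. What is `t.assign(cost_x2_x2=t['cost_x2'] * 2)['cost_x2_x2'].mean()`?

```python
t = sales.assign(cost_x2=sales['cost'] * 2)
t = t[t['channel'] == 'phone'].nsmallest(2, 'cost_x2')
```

add column cost_x2 = sales['cost'] * 2:
    price   rep  channel  cost  cost_x2
0      82   Yui  partner    45       90
1      48  Ravi   retail    49       98
2      58   Max    phone    76      152
3      78  Ravi      web    38       76
4      21  Sara   retail    76      152
5      18  Sara    phone    53      106
6      92   Yui  partner    38       76
7      51  Sara      web    55      110
8      26  Ravi   retail    18       36
9      83  Ravi  partner    71      142
10    111   Ivy   retail    25       50
11    119  Sara    phone    62      124
12    106   Max  partner    64      128
13     79  Sara   retail    88      176
14      2   Max   retail    33       66
filter rows where channel == 'phone':
    price   rep channel  cost  cost_x2
2      58   Max   phone    76      152
5      18  Sara   phone    53      106
11    119  Sara   phone    62      124
take 2 rows with smallest cost_x2:
    price   rep channel  cost  cost_x2
5      18  Sara   phone    53      106
11    119  Sara   phone    62      124
add column cost_x2_x2 = t['cost_x2'] * 2:
    price   rep channel  cost  cost_x2  cost_x2_x2
5      18  Sara   phone    53      106         212
11    119  Sara   phone    62      124         248
So mean() = 230.0.

230.0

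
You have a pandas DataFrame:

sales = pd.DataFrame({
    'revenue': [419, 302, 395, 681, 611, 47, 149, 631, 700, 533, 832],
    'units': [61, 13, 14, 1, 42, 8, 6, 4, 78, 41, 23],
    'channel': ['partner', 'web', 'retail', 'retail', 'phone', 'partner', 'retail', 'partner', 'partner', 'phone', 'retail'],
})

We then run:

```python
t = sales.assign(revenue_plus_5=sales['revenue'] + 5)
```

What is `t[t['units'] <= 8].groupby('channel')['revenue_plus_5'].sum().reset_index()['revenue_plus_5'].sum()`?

add column revenue_plus_5 = sales['revenue'] + 5:
    revenue  units  channel  revenue_plus_5
0       419     61  partner             424
1       302     13      web             307
2       395     14   retail             400
3       681      1   retail             686
4       611     42    phone             616
5        47      8  partner              52
6       149      6   retail             154
7       631      4  partner             636
8       700     78  partner             705
9       533     41    phone             538
10      832     23   retail             837
filter rows where units <= 8:
   revenue  units  channel  revenue_plus_5
3      681      1   retail             686
5       47      8  partner              52
6      149      6   retail             154
7      631      4  partner             636
group by channel, sum of revenue_plus_5:
channel
partner    688
retail     840
Name: revenue_plus_5, dtype: int64
reset_index():
   channel  revenue_plus_5
0  partner             688
1   retail             840
The sum of column 'revenue_plus_5' is 1528.

1528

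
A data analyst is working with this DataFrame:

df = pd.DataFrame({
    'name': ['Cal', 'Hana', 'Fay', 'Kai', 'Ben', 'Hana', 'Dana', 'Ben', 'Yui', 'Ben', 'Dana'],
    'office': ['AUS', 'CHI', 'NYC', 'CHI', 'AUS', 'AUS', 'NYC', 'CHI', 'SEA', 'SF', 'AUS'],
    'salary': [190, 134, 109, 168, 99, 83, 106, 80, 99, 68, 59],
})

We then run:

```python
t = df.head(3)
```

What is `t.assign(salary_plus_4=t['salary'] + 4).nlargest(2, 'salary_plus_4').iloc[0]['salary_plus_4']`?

take first 3 rows:
   name office  salary
0   Cal    AUS     190
1  Hana    CHI     134
2   Fay    NYC     109
add column salary_plus_4 = t['salary'] + 4:
   name office  salary  salary_plus_4
0   Cal    AUS     190            194
1  Hana    CHI     134            138
2   Fay    NYC     109            113
take 2 rows with largest salary_plus_4:
   name office  salary  salary_plus_4
0   Cal    AUS     190            194
1  Hana    CHI     134            138

194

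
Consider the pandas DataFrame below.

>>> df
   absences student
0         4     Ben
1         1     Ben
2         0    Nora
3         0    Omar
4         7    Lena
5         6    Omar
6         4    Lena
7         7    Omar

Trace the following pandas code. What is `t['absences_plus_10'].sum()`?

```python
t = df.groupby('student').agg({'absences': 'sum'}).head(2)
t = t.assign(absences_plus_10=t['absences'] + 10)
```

36

group by student, sum of absences:
         absences
student          
Ben             5
Lena           11
Nora            0
Omar           13
take first 2 rows:
         absences
student          
Ben             5
Lena           11
add column absences_plus_10 = t['absences'] + 10:
         absences  absences_plus_10
student                            
Ben             5                15
Lena           11                21
The sum of column 'absences_plus_10' is 36.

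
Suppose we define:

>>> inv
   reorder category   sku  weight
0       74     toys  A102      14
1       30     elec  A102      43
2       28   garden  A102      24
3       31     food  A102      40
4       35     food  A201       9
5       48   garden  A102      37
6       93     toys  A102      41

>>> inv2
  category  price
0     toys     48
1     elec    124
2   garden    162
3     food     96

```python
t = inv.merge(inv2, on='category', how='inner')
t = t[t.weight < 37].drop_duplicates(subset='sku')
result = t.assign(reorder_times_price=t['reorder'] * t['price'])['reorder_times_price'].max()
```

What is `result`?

merge on 'category' (how='inner') → 7 rows:
   reorder category   sku  weight  price
0       74     toys  A102      14     48
1       30     elec  A102      43    124
2       28   garden  A102      24    162
3       31     food  A102      40     96
4       35     food  A201       9     96
5       48   garden  A102      37    162
6       93     toys  A102      41     48
filter rows where weight < 37:
   reorder category   sku  weight  price
0       74     toys  A102      14     48
2       28   garden  A102      24    162
4       35     food  A201       9     96
drop duplicate sku (keep=first):
   reorder category   sku  weight  price
0       74     toys  A102      14     48
4       35     food  A201       9     96
add column reorder_times_price = t['reorder'] * t['price']:
   reorder category   sku  weight  price  reorder_times_price
0       74     toys  A102      14     48                 3552
4       35     food  A201       9     96                 3360
The max of column 'reorder_times_price' is 3552.

3552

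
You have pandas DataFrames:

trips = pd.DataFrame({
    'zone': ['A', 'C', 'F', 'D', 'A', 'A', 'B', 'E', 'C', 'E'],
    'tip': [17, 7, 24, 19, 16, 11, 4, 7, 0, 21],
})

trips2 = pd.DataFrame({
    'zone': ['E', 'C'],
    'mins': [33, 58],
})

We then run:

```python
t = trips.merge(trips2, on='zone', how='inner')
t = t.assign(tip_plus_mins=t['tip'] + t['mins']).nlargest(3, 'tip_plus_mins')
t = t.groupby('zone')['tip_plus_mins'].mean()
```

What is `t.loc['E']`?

merge on 'zone' (how='inner') → 4 rows:
  zone  tip  mins
0    C    7    58
1    E    7    33
2    C    0    58
3    E   21    33
add column tip_plus_mins = t['tip'] + t['mins']:
  zone  tip  mins  tip_plus_mins
0    C    7    58             65
1    E    7    33             40
2    C    0    58             58
3    E   21    33             54
take 3 rows with largest tip_plus_mins:
  zone  tip  mins  tip_plus_mins
0    C    7    58             65
2    C    0    58             58
3    E   21    33             54
group by zone, mean of tip_plus_mins:
zone
C    61.5
E    54.0
Name: tip_plus_mins, dtype: float64
Finally, value at index 'E' = 54.0.

54.0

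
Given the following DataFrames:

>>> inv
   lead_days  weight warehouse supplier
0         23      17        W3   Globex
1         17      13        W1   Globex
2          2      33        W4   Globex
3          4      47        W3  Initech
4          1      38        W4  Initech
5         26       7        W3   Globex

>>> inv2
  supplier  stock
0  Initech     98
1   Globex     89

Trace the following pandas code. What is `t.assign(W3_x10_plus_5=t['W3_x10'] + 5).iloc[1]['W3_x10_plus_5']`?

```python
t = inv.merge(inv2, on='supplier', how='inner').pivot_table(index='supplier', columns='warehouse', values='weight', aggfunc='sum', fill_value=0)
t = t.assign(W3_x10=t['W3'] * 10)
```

475

merge on 'supplier' (how='inner') → 6 rows:
   lead_days  weight warehouse supplier  stock
0         23      17        W3   Globex     89
1         17      13        W1   Globex     89
2          2      33        W4   Globex     89
3          4      47        W3  Initech     98
4          1      38        W4  Initech     98
5         26       7        W3   Globex     89
pivot: rows=supplier, cols=warehouse, sum(weight):
warehouse  W1  W3  W4
supplier             
Globex     13  24  33
Initech     0  47  38
add column W3_x10 = t['W3'] * 10:
warehouse  W1  W3  W4  W3_x10
supplier                     
Globex     13  24  33     240
Initech     0  47  38     470
add column W3_x10_plus_5 = t['W3_x10'] + 5:
warehouse  W1  W3  W4  W3_x10  W3_x10_plus_5
supplier                                    
Globex     13  24  33     240            245
Initech     0  47  38     470            475
Reading off the value at position 1, column 'W3_x10_plus_5', we get 475.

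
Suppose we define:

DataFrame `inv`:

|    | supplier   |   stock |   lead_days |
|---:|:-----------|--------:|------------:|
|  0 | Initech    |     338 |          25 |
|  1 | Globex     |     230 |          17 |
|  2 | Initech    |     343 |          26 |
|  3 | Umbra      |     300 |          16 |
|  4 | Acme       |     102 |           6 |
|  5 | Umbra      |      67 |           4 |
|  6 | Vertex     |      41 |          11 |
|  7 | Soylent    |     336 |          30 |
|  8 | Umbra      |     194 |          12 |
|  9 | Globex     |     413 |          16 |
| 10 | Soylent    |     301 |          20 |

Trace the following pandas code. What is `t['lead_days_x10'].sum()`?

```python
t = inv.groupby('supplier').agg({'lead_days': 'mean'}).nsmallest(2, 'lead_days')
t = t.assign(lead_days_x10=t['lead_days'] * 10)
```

166.666666667

group by supplier, mean of lead_days:
          lead_days
supplier           
Acme       6.000000
Globex    16.500000
Initech   25.500000
Soylent   25.000000
Umbra     10.666667
Vertex    11.000000
take 2 rows with smallest lead_days:
          lead_days
supplier           
Acme       6.000000
Umbra     10.666667
add column lead_days_x10 = t['lead_days'] * 10:
          lead_days  lead_days_x10
supplier                          
Acme       6.000000      60.000000
Umbra     10.666667     106.666667
sum of column 'lead_days_x10' → 166.666666667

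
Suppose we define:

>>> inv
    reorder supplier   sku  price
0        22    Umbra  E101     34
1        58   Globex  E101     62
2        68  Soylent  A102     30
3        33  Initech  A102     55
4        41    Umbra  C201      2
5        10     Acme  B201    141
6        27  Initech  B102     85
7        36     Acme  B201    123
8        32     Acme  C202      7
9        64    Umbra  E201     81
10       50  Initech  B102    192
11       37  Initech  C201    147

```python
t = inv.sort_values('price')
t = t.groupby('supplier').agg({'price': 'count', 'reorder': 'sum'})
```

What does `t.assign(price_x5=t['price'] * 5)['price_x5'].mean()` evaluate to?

12.0

sort by price:
    reorder supplier   sku  price
4        41    Umbra  C201      2
8        32     Acme  C202      7
2        68  Soylent  A102     30
0        22    Umbra  E101     34
3        33  Initech  A102     55
1        58   Globex  E101     62
9        64    Umbra  E201     81
6        27  Initech  B102     85
7        36     Acme  B201    123
5        10     Acme  B201    141
11       37  Initech  C201    147
10       50  Initech  B102    192
group by supplier: count(price), sum(reorder):
          price  reorder
supplier                
Acme          3       78
Globex        1       58
Initech       4      147
Soylent       1       68
Umbra         3      127
add column price_x5 = t['price'] * 5:
          price  reorder  price_x5
supplier                          
Acme          3       78        15
Globex        1       58         5
Initech       4      147        20
Soylent       1       68         5
Umbra         3      127        15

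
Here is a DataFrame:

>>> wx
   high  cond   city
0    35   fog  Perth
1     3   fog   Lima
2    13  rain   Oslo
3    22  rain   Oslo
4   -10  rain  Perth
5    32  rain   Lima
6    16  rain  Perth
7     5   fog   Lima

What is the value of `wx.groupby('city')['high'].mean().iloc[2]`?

13.6666666667

group by city, mean of high:
city
Lima     13.333333
Oslo     17.500000
Perth    13.666667
Name: high, dtype: float64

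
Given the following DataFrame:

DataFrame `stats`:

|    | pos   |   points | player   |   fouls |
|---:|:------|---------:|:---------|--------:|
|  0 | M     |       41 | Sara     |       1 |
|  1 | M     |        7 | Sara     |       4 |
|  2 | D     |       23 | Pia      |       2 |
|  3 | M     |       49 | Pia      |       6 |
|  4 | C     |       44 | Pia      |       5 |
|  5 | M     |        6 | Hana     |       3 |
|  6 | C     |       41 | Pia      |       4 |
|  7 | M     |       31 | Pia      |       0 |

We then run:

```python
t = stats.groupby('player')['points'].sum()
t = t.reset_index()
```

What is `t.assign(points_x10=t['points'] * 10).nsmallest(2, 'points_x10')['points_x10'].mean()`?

group by player, sum of points:
player
Hana      6
Pia     188
Sara     48
Name: points, dtype: int64
reset_index():
  player  points
0   Hana       6
1    Pia     188
2   Sara      48
add column points_x10 = t['points'] * 10:
  player  points  points_x10
0   Hana       6          60
1    Pia     188        1880
2   Sara      48         480
take 2 rows with smallest points_x10:
  player  points  points_x10
0   Hana       6          60
2   Sara      48         480

270.0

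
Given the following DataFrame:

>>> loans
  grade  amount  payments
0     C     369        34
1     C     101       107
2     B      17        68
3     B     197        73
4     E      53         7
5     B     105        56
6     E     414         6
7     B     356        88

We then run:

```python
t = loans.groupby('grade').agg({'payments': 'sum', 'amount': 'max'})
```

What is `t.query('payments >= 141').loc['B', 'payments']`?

285

group by grade: sum(payments), max(amount):
       payments  amount
grade                  
B           285     356
C           141     369
E            13     414
filter rows where payments >= 141:
       payments  amount
grade                  
B           285     356
C           141     369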